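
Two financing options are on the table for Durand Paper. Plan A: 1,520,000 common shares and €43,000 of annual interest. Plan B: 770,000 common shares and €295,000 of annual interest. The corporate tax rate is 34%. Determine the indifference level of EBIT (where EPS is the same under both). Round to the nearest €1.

€553,720

At indifference, (EBIT − 43,000)(1 − t)/1,520,000 = (EBIT − 295,000)(1 − t)/770,000.
The (1 − t) factor cancels: (EBIT − 43,000) × 770,000 = (EBIT − 295,000) × 1,520,000.
EBIT × (1,520,000 − 770,000) = 295,000 × 1,520,000 − 43,000 × 770,000 = 415,290,000,000, so EBIT = 415,290,000,000 ÷ 750,000 = 553,720.00.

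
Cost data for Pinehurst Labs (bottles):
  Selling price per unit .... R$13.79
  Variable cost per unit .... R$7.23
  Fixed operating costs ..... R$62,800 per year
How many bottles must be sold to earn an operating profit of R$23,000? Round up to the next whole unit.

13,080 bottles

Unit CM = price − variable cost = R$13.79 − R$7.23 = R$6.56.
Required volume = (fixed costs + target profit) ÷ CM = (R$62,800 + R$23,000) ÷ R$6.56 = 13,079.27, so 13,080 bottles.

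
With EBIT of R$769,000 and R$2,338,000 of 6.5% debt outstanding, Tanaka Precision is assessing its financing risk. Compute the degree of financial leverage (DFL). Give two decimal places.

Interest = R$151,970.00.
DFL = EBIT ÷ (EBIT − I) = R$769,000 ÷ (R$769,000 − R$151,970.00) = R$769,000 ÷ R$617,030.00 = 1.2463.

1.25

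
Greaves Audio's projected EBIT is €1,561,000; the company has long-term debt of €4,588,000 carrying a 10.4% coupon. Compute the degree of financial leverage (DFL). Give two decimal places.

1.44

Annual interest charges come to €477,152.00.
Degree of financial leverage = EBIT / (EBIT − interest) = €1,561,000 / €1,083,848.00 = 1.4402.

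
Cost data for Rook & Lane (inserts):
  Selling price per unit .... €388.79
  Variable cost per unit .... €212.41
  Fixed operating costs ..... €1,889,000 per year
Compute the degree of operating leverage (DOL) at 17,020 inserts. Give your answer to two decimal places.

Contribution at this volume is 17,020 × €176.38 = €3,001,987.60.
Operating income = contribution − fixed costs = €3,001,987.60 − €1,889,000 = €1,112,987.60.
Degree of operating leverage = €3,001,987.60 / €1,112,987.60 = 2.6972.

2.70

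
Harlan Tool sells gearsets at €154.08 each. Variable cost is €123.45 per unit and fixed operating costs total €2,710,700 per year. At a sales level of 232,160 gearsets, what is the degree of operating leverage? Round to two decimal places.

1.62

Total contribution margin = 232,160 × €30.63 = €7,111,060.80.
Subtracting fixed costs: EBIT = €7,111,060.80 − €2,710,700 = €4,400,360.80.
DOL = contribution ÷ EBIT = €7,111,060.80 ÷ €4,400,360.80 = 1.6160.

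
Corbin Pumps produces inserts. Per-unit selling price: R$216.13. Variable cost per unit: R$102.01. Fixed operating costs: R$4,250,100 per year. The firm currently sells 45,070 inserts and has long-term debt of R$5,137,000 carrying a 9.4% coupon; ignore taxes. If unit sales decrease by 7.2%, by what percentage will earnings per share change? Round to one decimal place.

-90.2%

Contribution at this volume is 45,070 × R$114.12 = R$5,143,388.40.
Operating income = contribution − fixed costs = R$5,143,388.40 − R$4,250,100 = R$893,288.40.
Interest = R$482,878.00, so EBIT − I = R$410,410.40.
Degree of combined leverage = contribution ÷ (EBIT − I) = R$5,143,388.40 ÷ R$410,410.40 = 12.5323.
%ΔEPS = DCL × %ΔSales = 12.5323 × -7.2% = -90.2%.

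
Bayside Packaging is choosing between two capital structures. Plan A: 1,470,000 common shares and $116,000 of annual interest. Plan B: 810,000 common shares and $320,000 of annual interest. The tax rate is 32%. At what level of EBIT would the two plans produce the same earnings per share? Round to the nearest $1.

$570,364

Set EPS_A = EPS_B: (EBIT − $116,000)(1 − 0.32) ÷ 1,470,000 = (EBIT − $320,000)(1 − 0.32) ÷ 810,000.
The (1 − t) factor cancels: (EBIT − 116,000) × 810,000 = (EBIT − 320,000) × 1,470,000.
Solving, EBIT = (320,000·1,470,000 − 116,000·810,000) / (1,470,000 − 810,000) = 376,440,000,000 / 660,000 = 570,363.64.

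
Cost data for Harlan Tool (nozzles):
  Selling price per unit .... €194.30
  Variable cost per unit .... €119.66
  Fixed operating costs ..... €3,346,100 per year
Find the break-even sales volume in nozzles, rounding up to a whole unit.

Each unit contributes €194.30 − €119.66 = €74.64.
Break-even volume = fixed costs ÷ CM per unit = €3,346,100 ÷ €74.64 = 44,829.85, so 44,830 nozzles.

44,830 nozzles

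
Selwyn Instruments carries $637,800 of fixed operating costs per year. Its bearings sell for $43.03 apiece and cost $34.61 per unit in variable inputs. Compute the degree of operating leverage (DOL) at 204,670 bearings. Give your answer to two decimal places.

Total contribution margin = 204,670 × $8.42 = $1,723,321.40.
Operating income = contribution − fixed costs = $1,723,321.40 − $637,800 = $1,085,521.40.
Degree of operating leverage = $1,723,321.40 / $1,085,521.40 = 1.5876.

1.59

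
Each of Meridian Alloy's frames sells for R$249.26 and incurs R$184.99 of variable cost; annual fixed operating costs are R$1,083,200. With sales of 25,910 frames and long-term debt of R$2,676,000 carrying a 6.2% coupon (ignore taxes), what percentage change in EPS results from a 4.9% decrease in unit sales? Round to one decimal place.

-19.6%

At 25,910 units, contribution = 25,910 × R$64.27 = R$1,665,235.70.
Operating income = contribution − fixed costs = R$1,665,235.70 − R$1,083,200 = R$582,035.70.
After interest of R$165,912.00, pre-tax earnings = R$416,123.70.
DCL = total CM / (EBIT − I) = R$1,665,235.70 / R$416,123.70 = 4.0018.
%ΔEPS = DCL × %ΔSales = 4.0018 × -4.9% = -19.6%.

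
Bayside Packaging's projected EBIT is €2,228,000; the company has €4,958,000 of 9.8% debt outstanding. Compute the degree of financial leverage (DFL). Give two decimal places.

Interest = €485,884.00.
DFL = EBIT ÷ (EBIT − I) = €2,228,000 ÷ (€2,228,000 − €485,884.00) = €2,228,000 ÷ €1,742,116.00 = 1.2789.

1.28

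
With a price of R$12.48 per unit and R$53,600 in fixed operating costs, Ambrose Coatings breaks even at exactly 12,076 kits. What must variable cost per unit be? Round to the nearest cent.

R$8.04

At break-even, FC = Q × (P − VC), so P − VC = R$53,600 ÷ 12,076 = R$4.4386.
Hence VC = price − CM = R$12.48 − R$4.4386 = R$8.04.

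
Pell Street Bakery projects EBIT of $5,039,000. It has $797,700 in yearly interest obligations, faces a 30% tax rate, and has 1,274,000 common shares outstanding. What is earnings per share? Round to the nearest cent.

$2.33

Interest = $797,700.00, so EBT = $5,039,000 − $797,700.00 = $4,241,300.00.
After tax at 30%: net income = $4,241,300.00 × 0.70 = $2,968,910.00.
Per share: $2,968,910.00 / 1,274,000 shares = $2.33.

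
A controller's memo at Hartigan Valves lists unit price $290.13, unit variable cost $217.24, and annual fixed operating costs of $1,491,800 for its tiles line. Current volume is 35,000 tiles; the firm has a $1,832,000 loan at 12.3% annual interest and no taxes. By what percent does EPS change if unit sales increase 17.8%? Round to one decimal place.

+54.4%

Contribution at this volume is 35,000 × $72.89 = $2,551,150.00.
Operating income = contribution − fixed costs = $2,551,150.00 − $1,491,800 = $1,059,350.00.
Interest = $225,336.00, so EBIT − I = $834,014.00.
DCL = total CM / (EBIT − I) = $2,551,150.00 / $834,014.00 = 3.0589.
EPS therefore changes by 3.0589 × (+17.8%) = +54.4%.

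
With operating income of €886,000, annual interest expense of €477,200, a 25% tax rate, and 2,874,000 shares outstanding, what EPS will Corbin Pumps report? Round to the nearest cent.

Pre-tax income = €886,000 − €477,200.00 = €408,800.00.
Net income = €408,800.00 × (1 − 0.25) = €306,600.00.
EPS = €306,600.00 ÷ 2,874,000 = €0.11.

€0.11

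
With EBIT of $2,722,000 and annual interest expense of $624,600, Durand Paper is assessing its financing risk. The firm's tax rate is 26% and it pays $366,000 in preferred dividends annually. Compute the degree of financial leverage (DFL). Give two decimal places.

1.70

Interest = $624,600.00.
Pre-tax preferred-dividend burden = $366,000 ÷ (1 − 0.26) = $494,594.59.
DFL = EBIT ÷ [EBIT − I − D_p/(1−t)] = $2,722,000 ÷ [$2,722,000 − $624,600.00 − $494,594.59] = $2,722,000 ÷ $1,602,805.41 = 1.6983.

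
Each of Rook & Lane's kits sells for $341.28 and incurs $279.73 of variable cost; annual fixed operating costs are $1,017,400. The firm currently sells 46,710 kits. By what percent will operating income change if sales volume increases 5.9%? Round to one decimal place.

Contribution at this volume is 46,710 × $61.55 = $2,875,000.50.
Subtracting fixed costs: EBIT = $2,875,000.50 − $1,017,400 = $1,857,600.50.
Degree of operating leverage = $2,875,000.50 / $1,857,600.50 = 1.5477.
So EBIT moves 1.5477 × (+5.9%) = +9.1%.

+9.1%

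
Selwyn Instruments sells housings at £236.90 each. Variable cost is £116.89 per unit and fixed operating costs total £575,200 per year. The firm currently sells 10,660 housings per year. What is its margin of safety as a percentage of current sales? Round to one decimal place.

55.0%

Each unit contributes £236.90 − £116.89 = £120.01. Break-even units = £575,200 ÷ £120.01 = 4,792.93; break-even revenue = 4,792.93 × £236.90 = £1,135,446.05.
Current sales = 10,660 × £236.90 = £2,525,354.00.
Margin of safety = (£2,525,354.00 − £1,135,446.05) ÷ £2,525,354.00 = 55.0%.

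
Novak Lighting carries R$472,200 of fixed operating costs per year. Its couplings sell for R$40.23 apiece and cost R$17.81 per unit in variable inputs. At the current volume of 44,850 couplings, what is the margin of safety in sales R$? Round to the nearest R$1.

R$957,009

Unit CM = price − variable cost = R$40.23 − R$17.81 = R$22.42. Break-even units = R$472,200 ÷ R$22.42 = 21,061.55; break-even revenue = 21,061.55 × R$40.23 = R$847,306.24.
Current sales = 44,850 × R$40.23 = R$1,804,315.50.
Margin of safety = R$1,804,315.50 − R$847,306.24 = R$957,009.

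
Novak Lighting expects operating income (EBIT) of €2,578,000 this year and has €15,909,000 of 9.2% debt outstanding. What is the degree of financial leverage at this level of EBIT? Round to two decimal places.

2.31

Annual interest charges come to €1,463,628.00.
Degree of financial leverage = EBIT / (EBIT − interest) = €2,578,000 / €1,114,372.00 = 2.3134.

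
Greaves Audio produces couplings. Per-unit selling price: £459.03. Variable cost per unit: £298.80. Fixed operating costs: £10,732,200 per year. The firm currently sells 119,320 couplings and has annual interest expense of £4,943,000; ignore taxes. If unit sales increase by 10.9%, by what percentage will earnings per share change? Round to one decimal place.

+60.5%

At 119,320 units, contribution = 119,320 × £160.23 = £19,118,643.60.
Operating income = contribution − fixed costs = £19,118,643.60 − £10,732,200 = £8,386,443.60.
After interest of £4,943,000.00, pre-tax earnings = £3,443,443.60.
DCL = total CM / (EBIT − I) = £19,118,643.60 / £3,443,443.60 = 5.5522.
%ΔEPS = DCL × %ΔSales = 5.5522 × +10.9% = +60.5%.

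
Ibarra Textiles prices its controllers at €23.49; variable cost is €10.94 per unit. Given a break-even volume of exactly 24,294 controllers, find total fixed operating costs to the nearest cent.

€304,889.70

Unit CM = price − variable cost = €23.49 − €10.94 = €12.55.
Since BE = FC / CM, FC = 24,294 × €12.55 = €304,889.70.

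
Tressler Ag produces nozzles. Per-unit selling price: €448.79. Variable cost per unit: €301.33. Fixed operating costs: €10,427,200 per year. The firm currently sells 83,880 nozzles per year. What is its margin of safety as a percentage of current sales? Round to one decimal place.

15.7%

Each unit contributes €448.79 − €301.33 = €147.46. Break-even units = €10,427,200 ÷ €147.46 = 70,712.06; break-even revenue = 70,712.06 × €448.79 = €31,734,864.29.
Actual sales revenue = 83,880 × €448.79 = €37,644,505.20.
Margin of safety = (€37,644,505.20 − €31,734,864.29) ÷ €37,644,505.20 = 15.7%.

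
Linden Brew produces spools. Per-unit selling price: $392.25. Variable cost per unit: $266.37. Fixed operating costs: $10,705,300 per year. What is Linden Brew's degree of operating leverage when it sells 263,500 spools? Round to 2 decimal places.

1.48

At 263,500 units, contribution = 263,500 × $125.88 = $33,169,380.00.
Operating income = contribution − fixed costs = $33,169,380.00 − $10,705,300 = $22,464,080.00.
Degree of operating leverage = $33,169,380.00 / $22,464,080.00 = 1.4766.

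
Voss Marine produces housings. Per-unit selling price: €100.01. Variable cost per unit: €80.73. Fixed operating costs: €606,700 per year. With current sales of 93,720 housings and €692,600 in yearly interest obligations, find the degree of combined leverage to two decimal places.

3.56

Total contribution margin = 93,720 × €19.28 = €1,806,921.60.
EBIT = €1,806,921.60 − €606,700 = €1,200,221.60. Interest = €692,600.00, so EBIT − I = €507,621.60.
Degree of total leverage = total CM / (EBIT − interest) = €1,806,921.60 / €507,621.60 = 3.5596.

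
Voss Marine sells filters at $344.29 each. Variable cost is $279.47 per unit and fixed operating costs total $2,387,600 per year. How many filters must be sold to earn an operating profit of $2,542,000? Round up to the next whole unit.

76,051 filters

Contribution margin per unit = $344.29 − $279.47 = $64.82.
Units = (FC + target) / CM = ($2,387,600 + $2,542,000) / $64.82 = 76,050.60, so 76,051 filters.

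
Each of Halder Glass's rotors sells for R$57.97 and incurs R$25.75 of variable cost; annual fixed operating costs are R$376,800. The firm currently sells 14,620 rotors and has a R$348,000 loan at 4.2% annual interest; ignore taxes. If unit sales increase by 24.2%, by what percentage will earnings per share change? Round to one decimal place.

+143.1%

Total contribution margin = 14,620 × R$32.22 = R$471,056.40.
Subtracting fixed costs: EBIT = R$471,056.40 − R$376,800 = R$94,256.40.
Interest = R$14,616.00, so EBIT − I = R$79,640.40.
Degree of combined leverage = contribution ÷ (EBIT − I) = R$471,056.40 ÷ R$79,640.40 = 5.9148.
EPS therefore changes by 5.9148 × (+24.2%) = +143.1%.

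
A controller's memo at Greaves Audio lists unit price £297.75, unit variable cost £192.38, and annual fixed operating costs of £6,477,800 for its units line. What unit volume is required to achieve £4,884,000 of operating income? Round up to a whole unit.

107,828 units

Unit CM = price − variable cost = £297.75 − £192.38 = £105.37.
Required volume = (fixed costs + target profit) ÷ CM = (£6,477,800 + £4,884,000) ÷ £105.37 = 107,827.65, so 107,828 units.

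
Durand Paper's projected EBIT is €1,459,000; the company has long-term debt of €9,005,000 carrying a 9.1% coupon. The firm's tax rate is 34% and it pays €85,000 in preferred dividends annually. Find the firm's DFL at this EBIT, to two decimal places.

2.86

Annual interest charges come to €819,455.00.
Pre-tax preferred-dividend burden = €85,000 ÷ (1 − 0.34) = €128,787.88.
DFL = EBIT ÷ [EBIT − I − D_p/(1−t)] = €1,459,000 ÷ [€1,459,000 − €819,455.00 − €128,787.88] = €1,459,000 ÷ €510,757.12 = 2.8565.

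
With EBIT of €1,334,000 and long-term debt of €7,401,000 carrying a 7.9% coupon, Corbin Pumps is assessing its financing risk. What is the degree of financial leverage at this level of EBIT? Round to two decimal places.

1.78

Interest = €584,679.00.
Degree of financial leverage = EBIT / (EBIT − interest) = €1,334,000 / €749,321.00 = 1.7803.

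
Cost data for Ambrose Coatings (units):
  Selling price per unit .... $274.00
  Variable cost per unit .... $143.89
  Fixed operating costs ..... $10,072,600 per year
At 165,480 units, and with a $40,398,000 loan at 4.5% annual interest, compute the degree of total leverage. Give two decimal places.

At 165,480 units, contribution = 165,480 × $130.11 = $21,530,602.80.
Operating income = contribution − fixed costs = $21,530,602.80 − $10,072,600 = $11,458,002.80. Interest = $1,817,910.00, so EBIT − I = $9,640,092.80.
Degree of total leverage = total CM / (EBIT − interest) = $21,530,602.80 / $9,640,092.80 = 2.2334.

2.23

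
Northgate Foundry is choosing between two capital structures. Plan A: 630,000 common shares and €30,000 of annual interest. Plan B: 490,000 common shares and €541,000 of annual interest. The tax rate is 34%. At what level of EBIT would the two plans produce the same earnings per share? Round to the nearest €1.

€2,329,500

At indifference, (EBIT − 30,000)(1 − t)/630,000 = (EBIT − 541,000)(1 − t)/490,000.
Cancelling (1 − t) and cross-multiplying: 490,000·(EBIT − 30,000) = 630,000·(EBIT − 541,000).
EBIT × (630,000 − 490,000) = 541,000 × 630,000 − 30,000 × 490,000 = 326,130,000,000, so EBIT = 326,130,000,000 ÷ 140,000 = 2,329,500.00.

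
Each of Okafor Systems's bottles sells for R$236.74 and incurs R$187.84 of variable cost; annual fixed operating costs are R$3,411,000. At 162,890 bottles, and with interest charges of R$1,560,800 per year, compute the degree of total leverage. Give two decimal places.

Contribution at this volume is 162,890 × R$48.90 = R$7,965,321.00.
Subtracting fixed costs: EBIT = R$7,965,321.00 − R$3,411,000 = R$4,554,321.00. Interest = R$1,560,800.00.
DOL = R$7,965,321.00 ÷ R$4,554,321.00 = 1.7490; DFL = R$4,554,321.00 ÷ R$2,993,521.00 = 1.5214.
Combined leverage = 1.7490 × 1.5214 = 2.6609.

2.66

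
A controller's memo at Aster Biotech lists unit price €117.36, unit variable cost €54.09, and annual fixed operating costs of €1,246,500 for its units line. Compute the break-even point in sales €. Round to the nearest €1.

€2,312,142

CM per unit = €117.36 − €54.09 = €63.27; CM ratio = €63.27 / €117.36 = 0.5391.
Break-even revenue = fixed costs × price ÷ CM = €1,246,500 × €117.36 ÷ €63.27 = €2,312,142.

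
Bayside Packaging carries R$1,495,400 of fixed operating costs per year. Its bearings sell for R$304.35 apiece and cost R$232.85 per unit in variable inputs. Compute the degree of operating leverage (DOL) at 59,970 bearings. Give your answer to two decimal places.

1.54

Contribution at this volume is 59,970 × R$71.50 = R$4,287,855.00.
Operating income = contribution − fixed costs = R$4,287,855.00 − R$1,495,400 = R$2,792,455.00.
DOL = contribution ÷ EBIT = R$4,287,855.00 ÷ R$2,792,455.00 = 1.5355.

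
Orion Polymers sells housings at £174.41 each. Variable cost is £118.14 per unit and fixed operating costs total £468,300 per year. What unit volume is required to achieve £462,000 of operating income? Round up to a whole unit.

16,533 housings

Unit CM = price − variable cost = £174.41 − £118.14 = £56.27.
Required volume = (fixed costs + target profit) ÷ CM = (£468,300 + £462,000) ÷ £56.27 = 16,532.79, so 16,533 housings.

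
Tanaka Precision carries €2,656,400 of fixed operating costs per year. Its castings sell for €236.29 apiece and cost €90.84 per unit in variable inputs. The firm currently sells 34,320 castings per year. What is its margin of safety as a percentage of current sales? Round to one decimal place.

46.8%

Contribution margin per unit = €236.29 − €90.84 = €145.45. Break-even units = €2,656,400 ÷ €145.45 = 18,263.32; break-even revenue = 18,263.32 × €236.29 = €4,315,440.06.
Current sales = 34,320 × €236.29 = €8,109,472.80.
Margin of safety = (€8,109,472.80 − €4,315,440.06) ÷ €8,109,472.80 = 46.8%.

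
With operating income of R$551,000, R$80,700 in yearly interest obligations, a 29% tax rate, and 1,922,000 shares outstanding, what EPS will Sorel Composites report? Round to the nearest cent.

R$0.17

Pre-tax income = R$551,000 − R$80,700.00 = R$470,300.00.
Net income = R$470,300.00 × (1 − 0.29) = R$333,913.00.
EPS = R$333,913.00 ÷ 1,922,000 = R$0.17.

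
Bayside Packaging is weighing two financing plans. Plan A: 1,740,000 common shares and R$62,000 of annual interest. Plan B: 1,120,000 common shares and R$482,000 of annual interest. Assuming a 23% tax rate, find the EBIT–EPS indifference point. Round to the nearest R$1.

At indifference, (EBIT − 62,000)(1 − t)/1,740,000 = (EBIT − 482,000)(1 − t)/1,120,000.
Cancelling (1 − t) and cross-multiplying: 1,120,000·(EBIT − 62,000) = 1,740,000·(EBIT − 482,000).
EBIT × (1,740,000 − 1,120,000) = 482,000 × 1,740,000 − 62,000 × 1,120,000 = 769,240,000,000, so EBIT = 769,240,000,000 ÷ 620,000 = 1,240,709.68.

R$1,240,710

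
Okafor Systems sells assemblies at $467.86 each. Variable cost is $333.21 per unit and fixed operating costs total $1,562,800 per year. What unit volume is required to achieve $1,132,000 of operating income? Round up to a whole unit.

Each unit contributes $467.86 − $333.21 = $134.65.
Need Q such that Q × $134.65 − $1,562,800 = $1,132,000, i.e. Q = $2,694,800 / $134.65 = 20,013.37 → 20,014.

20,014 assemblies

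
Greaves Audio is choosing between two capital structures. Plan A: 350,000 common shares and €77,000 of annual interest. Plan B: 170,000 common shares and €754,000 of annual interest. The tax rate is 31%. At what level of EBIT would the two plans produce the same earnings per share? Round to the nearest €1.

€1,393,389

Set EPS_A = EPS_B: (EBIT − €77,000)(1 − 0.31) ÷ 350,000 = (EBIT − €754,000)(1 − 0.31) ÷ 170,000.
Cancelling (1 − t) and cross-multiplying: 170,000·(EBIT − 77,000) = 350,000·(EBIT − 754,000).
Solving, EBIT = (754,000·350,000 − 77,000·170,000) / (350,000 − 170,000) = 250,810,000,000 / 180,000 = 1,393,388.89.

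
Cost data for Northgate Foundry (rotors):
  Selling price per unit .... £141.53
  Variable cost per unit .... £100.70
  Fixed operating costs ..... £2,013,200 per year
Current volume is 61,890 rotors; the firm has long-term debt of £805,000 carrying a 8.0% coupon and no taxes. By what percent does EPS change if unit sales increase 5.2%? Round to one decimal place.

+29.2%

Contribution at this volume is 61,890 × £40.83 = £2,526,968.70.
EBIT = £2,526,968.70 − £2,013,200 = £513,768.70.
Interest = £64,400.00, so EBIT − I = £449,368.70.
DCL = total CM / (EBIT − I) = £2,526,968.70 / £449,368.70 = 5.6234.
EPS therefore changes by 5.6234 × (+5.2%) = +29.2%.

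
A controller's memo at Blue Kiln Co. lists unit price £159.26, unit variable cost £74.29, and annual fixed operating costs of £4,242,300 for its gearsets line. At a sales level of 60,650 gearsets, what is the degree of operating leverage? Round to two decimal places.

Total contribution margin = 60,650 × £84.97 = £5,153,430.50.
EBIT = £5,153,430.50 − £4,242,300 = £911,130.50.
DOL = contribution ÷ EBIT = £5,153,430.50 ÷ £911,130.50 = 5.6561.

5.66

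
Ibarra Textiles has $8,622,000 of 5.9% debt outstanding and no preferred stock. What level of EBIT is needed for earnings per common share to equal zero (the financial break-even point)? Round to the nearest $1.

Annual interest = 5.9% × $8,622,000 = $508,698.00.
With no preferred dividends, EPS = 0 when EBIT exactly covers interest, so the financial break-even EBIT is $508,698.00.

$508,698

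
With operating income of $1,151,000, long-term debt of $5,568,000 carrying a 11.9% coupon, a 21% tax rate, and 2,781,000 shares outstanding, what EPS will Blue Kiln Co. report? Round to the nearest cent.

Pre-tax income = $1,151,000 − $662,592.00 = $488,408.00.
Net income = $488,408.00 × (1 − 0.21) = $385,842.32.
EPS = $385,842.32 ÷ 2,781,000 = $0.14.

$0.14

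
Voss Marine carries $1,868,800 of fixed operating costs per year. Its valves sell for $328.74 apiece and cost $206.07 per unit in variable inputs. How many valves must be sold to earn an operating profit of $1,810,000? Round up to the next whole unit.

Unit CM = price − variable cost = $328.74 − $206.07 = $122.67.
Required volume = (fixed costs + target profit) ÷ CM = ($1,868,800 + $1,810,000) ÷ $122.67 = 29,989.40, so 29,990 valves.

29,990 valves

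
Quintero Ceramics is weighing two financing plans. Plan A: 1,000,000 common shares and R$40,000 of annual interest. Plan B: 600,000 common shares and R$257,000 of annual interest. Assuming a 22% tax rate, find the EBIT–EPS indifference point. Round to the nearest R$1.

Set EPS_A = EPS_B: (EBIT − R$40,000)(1 − 0.22) ÷ 1,000,000 = (EBIT − R$257,000)(1 − 0.22) ÷ 600,000.
The (1 − t) factor cancels: (EBIT − 40,000) × 600,000 = (EBIT − 257,000) × 1,000,000.
Solving, EBIT = (257,000·1,000,000 − 40,000·600,000) / (1,000,000 − 600,000) = 233,000,000,000 / 400,000 = 582,500.00.

R$582,500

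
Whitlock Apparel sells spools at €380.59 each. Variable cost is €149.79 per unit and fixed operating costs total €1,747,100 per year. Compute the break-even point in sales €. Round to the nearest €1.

€2,880,974

Contribution margin per unit = €380.59 − €149.79 = €230.80, a CM ratio of €230.80 ÷ €380.59 = 0.6064.
Break-even sales = FC ÷ CM ratio = €1,747,100 × €380.59 / €230.80 = €2,880,974.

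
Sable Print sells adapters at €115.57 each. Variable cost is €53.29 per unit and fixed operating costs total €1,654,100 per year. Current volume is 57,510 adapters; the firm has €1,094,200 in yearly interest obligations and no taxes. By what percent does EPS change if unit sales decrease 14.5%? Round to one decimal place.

-62.3%

Total contribution margin = 57,510 × €62.28 = €3,581,722.80.
Operating income = contribution − fixed costs = €3,581,722.80 − €1,654,100 = €1,927,622.80.
Interest = €1,094,200.00, so EBIT − I = €833,422.80.
DCL = total CM / (EBIT − I) = €3,581,722.80 / €833,422.80 = 4.2976.
%ΔEPS = DCL × %ΔSales = 4.2976 × -14.5% = -62.3%.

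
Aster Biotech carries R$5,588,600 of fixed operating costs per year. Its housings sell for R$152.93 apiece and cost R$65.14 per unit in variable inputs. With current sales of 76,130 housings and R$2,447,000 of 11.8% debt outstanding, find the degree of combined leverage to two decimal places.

8.29

Contribution at this volume is 76,130 × R$87.79 = R$6,683,452.70.
Operating income = contribution − fixed costs = R$6,683,452.70 − R$5,588,600 = R$1,094,852.70. Interest = R$288,746.00.
DOL = R$6,683,452.70 ÷ R$1,094,852.70 = 6.1044; DFL = R$1,094,852.70 ÷ R$806,106.70 = 1.3582.
Combined leverage = 6.1044 × 1.3582 = 8.2910.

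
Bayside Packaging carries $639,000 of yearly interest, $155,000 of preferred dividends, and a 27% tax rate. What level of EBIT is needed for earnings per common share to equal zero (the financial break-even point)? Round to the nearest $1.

Preferred dividends are paid after tax, so their pre-tax equivalent is $155,000 ÷ (1 − 0.27) = $212,328.77.
EPS = 0 when EBIT covers interest plus the pre-tax preferred burden: $639,000 + $212,328.77 = $851,328.77.

$851,329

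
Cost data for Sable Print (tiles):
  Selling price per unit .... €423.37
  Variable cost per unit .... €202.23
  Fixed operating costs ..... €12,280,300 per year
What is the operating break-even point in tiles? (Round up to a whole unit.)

Contribution margin per unit = €423.37 − €202.23 = €221.14.
Break-even Q = €12,280,300 / €221.14 = 55,531.79 → 55,532 tiles.

55,532 tiles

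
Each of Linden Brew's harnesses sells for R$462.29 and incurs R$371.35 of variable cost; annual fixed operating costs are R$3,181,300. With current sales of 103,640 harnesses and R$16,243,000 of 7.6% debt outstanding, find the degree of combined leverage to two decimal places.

1.88

Contribution at this volume is 103,640 × R$90.94 = R$9,425,021.60.
Subtracting fixed costs: EBIT = R$9,425,021.60 − R$3,181,300 = R$6,243,721.60. Interest = R$1,234,468.00.
DOL = R$9,425,021.60 ÷ R$6,243,721.60 = 1.5095; DFL = R$6,243,721.60 ÷ R$5,009,253.60 = 1.2464.
Combined leverage = 1.5095 × 1.2464 = 1.8814.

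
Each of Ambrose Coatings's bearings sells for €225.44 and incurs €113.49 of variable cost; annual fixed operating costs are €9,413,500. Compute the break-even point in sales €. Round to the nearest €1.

CM per unit = €225.44 − €113.49 = €111.95; CM ratio = €111.95 / €225.44 = 0.4966.
Break-even sales = FC ÷ CM ratio = €9,413,500 × €225.44 / €111.95 = €18,956,493.

€18,956,493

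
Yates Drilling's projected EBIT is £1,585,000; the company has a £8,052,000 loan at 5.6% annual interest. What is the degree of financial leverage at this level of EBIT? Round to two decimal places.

1.40

Annual interest charges come to £450,912.00.
DFL = EBIT ÷ (EBIT − I) = £1,585,000 ÷ (£1,585,000 − £450,912.00) = £1,585,000 ÷ £1,134,088.00 = 1.3976.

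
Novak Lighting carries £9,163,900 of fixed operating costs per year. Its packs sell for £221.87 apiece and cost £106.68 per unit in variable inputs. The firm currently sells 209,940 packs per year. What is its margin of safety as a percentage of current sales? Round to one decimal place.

62.1%

Contribution margin per unit = £221.87 − £106.68 = £115.19. Break-even units = £9,163,900 ÷ £115.19 = 79,554.65; break-even revenue = 79,554.65 × £221.87 = £17,650,789.94.
Current sales = 209,940 × £221.87 = £46,579,387.80.
Margin of safety = (£46,579,387.80 − £17,650,789.94) ÷ £46,579,387.80 = 62.1%.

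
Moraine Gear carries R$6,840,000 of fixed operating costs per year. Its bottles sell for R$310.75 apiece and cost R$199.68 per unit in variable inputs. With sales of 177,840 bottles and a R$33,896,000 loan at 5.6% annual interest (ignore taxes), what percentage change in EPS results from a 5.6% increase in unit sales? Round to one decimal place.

+10.0%

Total contribution margin = 177,840 × R$111.07 = R$19,752,688.80.
Subtracting fixed costs: EBIT = R$19,752,688.80 − R$6,840,000 = R$12,912,688.80.
After interest of R$1,898,176.00, pre-tax earnings = R$11,014,512.80.
Degree of combined leverage = contribution ÷ (EBIT − I) = R$19,752,688.80 ÷ R$11,014,512.80 = 1.7933.
%ΔEPS = DCL × %ΔSales = 1.7933 × +5.6% = +10.0%.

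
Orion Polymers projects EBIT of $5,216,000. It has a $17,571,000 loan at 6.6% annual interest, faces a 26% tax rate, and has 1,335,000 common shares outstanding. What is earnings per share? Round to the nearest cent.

Interest = $1,159,686.00, so EBT = $5,216,000 − $1,159,686.00 = $4,056,314.00.
Net income = $4,056,314.00 × (1 − 0.26) = $3,001,672.36.
Per share: $3,001,672.36 / 1,335,000 shares = $2.25.

$2.25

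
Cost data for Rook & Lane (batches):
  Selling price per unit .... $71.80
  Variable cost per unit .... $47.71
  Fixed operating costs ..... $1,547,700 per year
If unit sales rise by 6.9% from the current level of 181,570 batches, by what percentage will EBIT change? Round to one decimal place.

Contribution at this volume is 181,570 × $24.09 = $4,374,021.30.
EBIT = $4,374,021.30 − $1,547,700 = $2,826,321.30.
So DOL = total CM / EBIT = $4,374,021.30 / $2,826,321.30 = 1.5476.
So EBIT moves 1.5476 × (+6.9%) = +10.7%.

+10.7%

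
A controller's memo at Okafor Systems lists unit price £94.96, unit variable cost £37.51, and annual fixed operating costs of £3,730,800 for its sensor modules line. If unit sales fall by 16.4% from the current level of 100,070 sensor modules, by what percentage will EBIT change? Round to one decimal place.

-46.7%

At 100,070 units, contribution = 100,070 × £57.45 = £5,749,021.50.
Subtracting fixed costs: EBIT = £5,749,021.50 − £3,730,800 = £2,018,221.50.
DOL = contribution ÷ EBIT = £5,749,021.50 ÷ £2,018,221.50 = 2.8486.
So EBIT moves 2.8486 × (-16.4%) = -46.7%.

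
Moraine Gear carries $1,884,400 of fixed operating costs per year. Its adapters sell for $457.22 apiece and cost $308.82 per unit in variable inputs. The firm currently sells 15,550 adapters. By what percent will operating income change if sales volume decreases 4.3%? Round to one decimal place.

Total contribution margin = 15,550 × $148.40 = $2,307,620.00.
Subtracting fixed costs: EBIT = $2,307,620.00 − $1,884,400 = $423,220.00.
So DOL = total CM / EBIT = $2,307,620.00 / $423,220.00 = 5.4525.
%ΔEBIT = DOL × %ΔSales = 5.4525 × -4.3% = -23.4%.

-23.4%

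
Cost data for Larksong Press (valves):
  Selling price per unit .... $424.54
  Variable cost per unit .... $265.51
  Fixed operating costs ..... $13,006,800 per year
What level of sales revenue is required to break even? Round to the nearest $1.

CM per unit = $424.54 − $265.51 = $159.03; CM ratio = $159.03 / $424.54 = 0.3746.
Break-even sales = FC ÷ CM ratio = $13,006,800 × $424.54 / $159.03 = $34,722,423.

$34,722,423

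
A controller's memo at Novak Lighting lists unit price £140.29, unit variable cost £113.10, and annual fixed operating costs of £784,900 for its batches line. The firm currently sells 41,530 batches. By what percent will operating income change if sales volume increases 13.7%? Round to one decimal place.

+44.9%

Contribution at this volume is 41,530 × £27.19 = £1,129,200.70.
Operating income = contribution − fixed costs = £1,129,200.70 − £784,900 = £344,300.70.
So DOL = total CM / EBIT = £1,129,200.70 / £344,300.70 = 3.2797.
So EBIT moves 3.2797 × (+13.7%) = +44.9%.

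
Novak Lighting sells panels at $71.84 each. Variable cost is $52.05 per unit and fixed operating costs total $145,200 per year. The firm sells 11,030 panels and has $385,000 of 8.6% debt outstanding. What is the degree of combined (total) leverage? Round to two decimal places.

Contribution at this volume is 11,030 × $19.79 = $218,283.70.
Operating income = contribution − fixed costs = $218,283.70 − $145,200 = $73,083.70. Interest = $33,110.00, so EBIT − I = $39,973.70.
Degree of total leverage = total CM / (EBIT − interest) = $218,283.70 / $39,973.70 = 5.4607.

5.46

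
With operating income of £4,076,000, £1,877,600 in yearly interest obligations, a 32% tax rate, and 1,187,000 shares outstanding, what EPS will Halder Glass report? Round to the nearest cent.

Pre-tax income = £4,076,000 − £1,877,600.00 = £2,198,400.00.
After tax at 32%: net income = £2,198,400.00 × 0.68 = £1,494,912.00.
EPS = £1,494,912.00 ÷ 1,187,000 = £1.26.

£1.26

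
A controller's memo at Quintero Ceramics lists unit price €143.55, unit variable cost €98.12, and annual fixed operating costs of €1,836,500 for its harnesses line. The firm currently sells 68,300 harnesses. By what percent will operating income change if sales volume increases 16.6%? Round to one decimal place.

+40.7%

Contribution at this volume is 68,300 × €45.43 = €3,102,869.00.
Operating income = contribution − fixed costs = €3,102,869.00 − €1,836,500 = €1,266,369.00.
DOL = contribution ÷ EBIT = €3,102,869.00 ÷ €1,266,369.00 = 2.4502.
So EBIT moves 2.4502 × (+16.6%) = +40.7%.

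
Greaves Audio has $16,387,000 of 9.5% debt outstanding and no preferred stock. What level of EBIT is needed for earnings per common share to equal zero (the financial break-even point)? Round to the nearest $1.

$1,556,765

Annual interest = 9.5% × $16,387,000 = $1,556,765.00.
With no preferred dividends, EPS = 0 when EBIT exactly covers interest, so the financial break-even EBIT is $1,556,765.00.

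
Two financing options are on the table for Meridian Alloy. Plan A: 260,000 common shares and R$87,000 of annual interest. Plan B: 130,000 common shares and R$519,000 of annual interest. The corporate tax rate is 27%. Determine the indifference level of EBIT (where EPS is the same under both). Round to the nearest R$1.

Set EPS_A = EPS_B: (EBIT − R$87,000)(1 − 0.27) ÷ 260,000 = (EBIT − R$519,000)(1 − 0.27) ÷ 130,000.
The (1 − t) factor cancels: (EBIT − 87,000) × 130,000 = (EBIT − 519,000) × 260,000.
Solving, EBIT = (519,000·260,000 − 87,000·130,000) / (260,000 − 130,000) = 123,630,000,000 / 130,000 = 951,000.00.

R$951,000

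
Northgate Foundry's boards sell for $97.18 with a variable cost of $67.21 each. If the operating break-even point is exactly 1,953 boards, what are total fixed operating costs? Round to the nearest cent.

$58,531.41

Unit CM = price − variable cost = $97.18 − $67.21 = $29.97.
Since BE = FC / CM, FC = 1,953 × $29.97 = $58,531.41.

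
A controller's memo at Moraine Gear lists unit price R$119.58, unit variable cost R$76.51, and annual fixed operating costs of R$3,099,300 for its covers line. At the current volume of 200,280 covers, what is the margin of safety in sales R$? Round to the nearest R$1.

Unit CM = price − variable cost = R$119.58 − R$76.51 = R$43.07. Break-even units = R$3,099,300 ÷ R$43.07 = 71,959.60; break-even revenue = 71,959.60 × R$119.58 = R$8,604,929.05.
Actual sales revenue = 200,280 × R$119.58 = R$23,949,482.40.
Margin of safety = R$23,949,482.40 − R$8,604,929.05 = R$15,344,553.

R$15,344,553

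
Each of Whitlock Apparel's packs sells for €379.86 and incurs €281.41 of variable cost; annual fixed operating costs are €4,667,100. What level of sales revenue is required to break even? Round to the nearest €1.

Contribution margin per unit = €379.86 − €281.41 = €98.45, a CM ratio of €98.45 ÷ €379.86 = 0.2592.
Break-even revenue = fixed costs × price ÷ CM = €4,667,100 × €379.86 ÷ €98.45 = €18,007,563.

€18,007,563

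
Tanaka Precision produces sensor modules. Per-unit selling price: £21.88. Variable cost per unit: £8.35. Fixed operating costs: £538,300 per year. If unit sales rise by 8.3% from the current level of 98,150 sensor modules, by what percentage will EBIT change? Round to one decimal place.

+14.0%

Total contribution margin = 98,150 × £13.53 = £1,327,969.50.
Subtracting fixed costs: EBIT = £1,327,969.50 − £538,300 = £789,669.50.
DOL = contribution ÷ EBIT = £1,327,969.50 ÷ £789,669.50 = 1.6817.
%ΔEBIT = DOL × %ΔSales = 1.6817 × +8.3% = +14.0%.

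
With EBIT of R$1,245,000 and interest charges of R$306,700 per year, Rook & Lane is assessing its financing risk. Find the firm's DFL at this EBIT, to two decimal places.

1.33

Annual interest charges come to R$306,700.00.
DFL = EBIT ÷ (EBIT − I) = R$1,245,000 ÷ (R$1,245,000 − R$306,700.00) = R$1,245,000 ÷ R$938,300.00 = 1.3269.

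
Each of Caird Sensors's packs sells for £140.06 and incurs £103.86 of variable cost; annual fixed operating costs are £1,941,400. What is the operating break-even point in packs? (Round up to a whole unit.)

Each unit contributes £140.06 − £103.86 = £36.20.
Break-even volume = fixed costs ÷ CM per unit = £1,941,400 ÷ £36.20 = 53,629.83, so 53,630 packs.

53,630 packs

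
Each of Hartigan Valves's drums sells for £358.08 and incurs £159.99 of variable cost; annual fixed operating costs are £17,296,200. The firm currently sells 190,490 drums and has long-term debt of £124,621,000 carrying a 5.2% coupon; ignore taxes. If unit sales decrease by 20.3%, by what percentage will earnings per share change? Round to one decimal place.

Total contribution margin = 190,490 × £198.09 = £37,734,164.10.
Subtracting fixed costs: EBIT = £37,734,164.10 − £17,296,200 = £20,437,964.10.
Interest = £6,480,292.00, so EBIT − I = £13,957,672.10.
DCL = total CM / (EBIT − I) = £37,734,164.10 / £13,957,672.10 = 2.7035.
%ΔEPS = DCL × %ΔSales = 2.7035 × -20.3% = -54.9%.

-54.9%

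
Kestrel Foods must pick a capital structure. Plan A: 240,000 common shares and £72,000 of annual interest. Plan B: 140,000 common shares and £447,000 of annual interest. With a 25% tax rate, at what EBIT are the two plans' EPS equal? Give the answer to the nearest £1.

£972,000

Set EPS_A = EPS_B: (EBIT − £72,000)(1 − 0.25) ÷ 240,000 = (EBIT − £447,000)(1 − 0.25) ÷ 140,000.
Cancelling (1 − t) and cross-multiplying: 140,000·(EBIT − 72,000) = 240,000·(EBIT − 447,000).
Solving, EBIT = (447,000·240,000 − 72,000·140,000) / (240,000 − 140,000) = 97,200,000,000 / 100,000 = 972,000.00.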